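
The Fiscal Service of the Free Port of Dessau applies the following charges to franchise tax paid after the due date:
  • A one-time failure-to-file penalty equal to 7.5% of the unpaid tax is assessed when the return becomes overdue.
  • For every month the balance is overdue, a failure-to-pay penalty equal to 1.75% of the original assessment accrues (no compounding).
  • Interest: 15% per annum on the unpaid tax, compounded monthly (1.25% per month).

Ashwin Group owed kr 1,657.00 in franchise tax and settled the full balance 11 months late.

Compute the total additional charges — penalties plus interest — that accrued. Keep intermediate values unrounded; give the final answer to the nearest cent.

Failure-to-file penalty: 7.5% × kr 1,657.00 = kr 124.28…
Failure-to-pay penalty: 11 × 1.75% × kr 1,657.00 = kr 318.97…
Interest: kr 1,657.00 × ((1 + 0.0125)^11 − 1) = kr 1,657.00 × 0.1464242… = kr 242.6249…
Penalties + interest = kr 443.2475 + kr 242.6249… = kr 685.87

kr 685.87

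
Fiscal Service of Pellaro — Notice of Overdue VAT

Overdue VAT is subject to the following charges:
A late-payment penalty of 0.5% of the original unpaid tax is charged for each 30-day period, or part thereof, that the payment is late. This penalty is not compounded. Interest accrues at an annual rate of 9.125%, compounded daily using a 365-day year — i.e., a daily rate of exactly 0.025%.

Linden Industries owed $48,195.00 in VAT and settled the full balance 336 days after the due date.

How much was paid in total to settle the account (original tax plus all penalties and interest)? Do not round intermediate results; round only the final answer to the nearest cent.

$55,309.42

Penalty periods: ⌈336/30⌉ = 12; penalty = 12 × 0.5% × $48,195.00 = $2,891.70
Interest: $48,195.00 × ((1 + 0.00025)^336 − 1) = $48,195.00 × 0.08761748… = $4,222.7242…
Total = $48,195.00 + $2,891.7000 + $4,222.7242… = $55,309.42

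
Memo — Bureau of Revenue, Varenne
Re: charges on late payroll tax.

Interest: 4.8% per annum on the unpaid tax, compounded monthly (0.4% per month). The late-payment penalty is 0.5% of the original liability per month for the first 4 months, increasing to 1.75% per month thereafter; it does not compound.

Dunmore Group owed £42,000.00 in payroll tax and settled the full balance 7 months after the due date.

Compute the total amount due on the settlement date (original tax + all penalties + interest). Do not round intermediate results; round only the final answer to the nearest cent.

£46,235.21

Penalty, months 1–4: 4 × 0.5% × £42,000.00 = £840.00
Penalty, months 5–7: 3 × 1.75% × £42,000.00 = £2,205.00
Interest: £42,000.00 × ((1 + 0.004)^7 − 1) = £42,000.00 × 0.0283382… = £1,190.2065…
Total = £42,000.00 + £3,045.0000 + £1,190.2065… = £46,235.21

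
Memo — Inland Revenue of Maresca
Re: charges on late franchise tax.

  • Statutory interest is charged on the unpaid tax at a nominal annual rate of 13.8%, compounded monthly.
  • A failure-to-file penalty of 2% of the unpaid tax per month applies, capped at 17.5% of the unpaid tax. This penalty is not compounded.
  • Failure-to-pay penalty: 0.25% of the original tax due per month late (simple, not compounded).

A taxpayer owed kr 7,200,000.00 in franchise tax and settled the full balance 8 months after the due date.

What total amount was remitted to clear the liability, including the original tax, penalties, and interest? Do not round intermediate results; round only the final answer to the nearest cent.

kr 9,185,683.71

Failure-to-file: 8 × 2% × kr 7,200,000.00 = kr 1,152,000.00 (under the 17.5% cap)
Failure-to-pay penalty: 8 × 0.25% × kr 7,200,000.00 = kr 144,000.00
Interest (13.8%/yr ÷ 12 = 1.15%/month): kr 7,200,000.00 × ((1 + 0.0115)^8 − 1) = kr 689,683.7134…
Total = kr 7,200,000.00 + kr 1,296,000.0000 + kr 689,683.7134… = kr 9,185,683.71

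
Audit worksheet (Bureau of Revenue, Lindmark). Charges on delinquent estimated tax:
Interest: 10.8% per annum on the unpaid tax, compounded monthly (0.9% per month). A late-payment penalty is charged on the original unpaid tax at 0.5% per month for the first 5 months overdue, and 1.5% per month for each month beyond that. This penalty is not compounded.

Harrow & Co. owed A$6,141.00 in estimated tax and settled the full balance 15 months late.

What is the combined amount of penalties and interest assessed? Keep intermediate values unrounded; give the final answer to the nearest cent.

Penalty, months 1–5: 5 × 0.5% × A$6,141.00 = A$153.53…
Penalty, months 6–15: 10 × 1.5% × A$6,141.00 = A$921.15
Interest: A$6,141.00 × ((1 + 0.009)^15 − 1) = A$6,141.00 × 0.1438458… = A$883.3572…
Penalties + interest = A$1,074.6750 + A$883.3572… = A$1,958.03

A$1,958.03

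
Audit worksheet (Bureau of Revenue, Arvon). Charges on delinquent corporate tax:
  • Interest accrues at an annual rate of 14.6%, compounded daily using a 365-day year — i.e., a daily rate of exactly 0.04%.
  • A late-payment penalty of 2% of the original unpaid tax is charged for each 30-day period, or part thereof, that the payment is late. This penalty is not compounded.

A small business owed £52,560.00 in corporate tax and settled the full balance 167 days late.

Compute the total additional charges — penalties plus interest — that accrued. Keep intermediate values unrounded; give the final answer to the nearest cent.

£9,937.38

Penalty periods: ⌈167/30⌉ = 6; penalty = 6 × 2% × £52,560.00 = £6,307.20
Interest: £52,560.00 × ((1 + 0.0004)^167 − 1) = £52,560.00 × 0.06906736… = £3,630.1805…
Penalties + interest = £6,307.2000 + £3,630.1805… = £9,937.38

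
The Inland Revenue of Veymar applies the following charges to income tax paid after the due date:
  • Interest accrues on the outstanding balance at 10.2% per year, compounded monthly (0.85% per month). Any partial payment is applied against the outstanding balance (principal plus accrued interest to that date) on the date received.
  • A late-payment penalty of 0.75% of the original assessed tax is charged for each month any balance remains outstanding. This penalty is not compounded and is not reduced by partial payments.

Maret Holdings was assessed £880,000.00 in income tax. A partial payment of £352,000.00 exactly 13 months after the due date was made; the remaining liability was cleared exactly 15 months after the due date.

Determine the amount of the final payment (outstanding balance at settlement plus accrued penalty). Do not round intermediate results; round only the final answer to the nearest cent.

£740,118.75

Balance at month 13: £880,000.0000 × (1 + 0.0085)^13 = £982,357.1383…
After £352,000.00 payment: £982,357.1383… − £352,000.00 = £630,357.1383…
Balance at month 15: £630,357.1383… × (1 + 0.0085)^2 = £641,118.7529…
Penalty: 15 × 0.75% × £880,000.00 = £99,000.00
Final settlement = outstanding balance + penalty = £641,118.7529… + £99,000.00 = £740,118.75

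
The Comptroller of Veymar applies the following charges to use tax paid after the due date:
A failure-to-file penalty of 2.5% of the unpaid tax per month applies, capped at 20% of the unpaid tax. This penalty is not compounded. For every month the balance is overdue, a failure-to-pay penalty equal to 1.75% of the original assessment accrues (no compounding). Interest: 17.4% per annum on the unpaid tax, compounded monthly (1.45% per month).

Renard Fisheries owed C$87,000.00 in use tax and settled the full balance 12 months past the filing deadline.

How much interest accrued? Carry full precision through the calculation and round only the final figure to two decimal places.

Interest: C$87,000.00 × ((1 + 0.0145)^12 − 1) = C$87,000.00 × 0.1885696… = C$16,405.5548…

C$16,405.55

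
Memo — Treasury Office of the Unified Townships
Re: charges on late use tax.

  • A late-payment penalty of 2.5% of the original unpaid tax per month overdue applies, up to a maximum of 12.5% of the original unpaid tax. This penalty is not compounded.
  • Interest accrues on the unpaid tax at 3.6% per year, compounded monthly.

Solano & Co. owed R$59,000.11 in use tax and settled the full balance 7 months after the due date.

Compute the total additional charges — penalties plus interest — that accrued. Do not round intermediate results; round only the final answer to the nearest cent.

R$8,625.22

Penalty (uncapped): 7 × 2.5% × R$59,000.11 = R$10,325.02…; cap = 12.5% × R$59,000.11 = R$7,375.01… → penalty = R$7,375.01…
Interest (3.6%/yr ÷ 12 = 0.3%/month): R$59,000.11 × ((1 + 0.003)^7 − 1) = R$1,250.2093…
Penalties + interest = R$7,375.0138… + R$1,250.2093… = R$8,625.22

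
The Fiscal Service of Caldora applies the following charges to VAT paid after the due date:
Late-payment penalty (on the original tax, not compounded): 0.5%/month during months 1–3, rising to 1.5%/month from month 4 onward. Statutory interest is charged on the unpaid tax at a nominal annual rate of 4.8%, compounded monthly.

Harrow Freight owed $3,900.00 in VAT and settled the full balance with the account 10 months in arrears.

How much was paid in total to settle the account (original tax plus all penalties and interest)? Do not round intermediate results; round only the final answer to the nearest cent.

$4,526.84

Penalty, months 1–3: 3 × 0.5% × $3,900.00 = $58.50
Penalty, months 4–10: 7 × 1.5% × $3,900.00 = $409.50
Interest (4.8%/yr ÷ 12 = 0.4%/month): $3,900.00 × ((1 + 0.004)^10 − 1) = $158.8382…
Total = $3,900.00 + $468.0000 + $158.8382… = $4,526.84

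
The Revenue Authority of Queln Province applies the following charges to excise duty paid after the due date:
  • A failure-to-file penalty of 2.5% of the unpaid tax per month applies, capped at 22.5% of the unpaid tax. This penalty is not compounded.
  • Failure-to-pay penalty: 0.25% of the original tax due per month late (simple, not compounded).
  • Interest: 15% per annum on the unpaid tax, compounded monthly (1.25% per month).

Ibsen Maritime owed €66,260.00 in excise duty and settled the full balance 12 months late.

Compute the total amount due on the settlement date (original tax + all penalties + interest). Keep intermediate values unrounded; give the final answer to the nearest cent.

Failure-to-file: 12 × 2.5% × €66,260.00 = €19,878.00, capped at 22.5% × €66,260.00 = €14,908.50
Failure-to-pay penalty = 0.25% × €66,260.00 × 12 mo = €1,987.80
Interest: €66,260.00 × ((1 + 0.0125)^12 − 1) = €66,260.00 × 0.1607545… = €10,651.5943…
Total = €66,260.00 + €16,896.3000 + €10,651.5943… = €93,807.89

€93,807.89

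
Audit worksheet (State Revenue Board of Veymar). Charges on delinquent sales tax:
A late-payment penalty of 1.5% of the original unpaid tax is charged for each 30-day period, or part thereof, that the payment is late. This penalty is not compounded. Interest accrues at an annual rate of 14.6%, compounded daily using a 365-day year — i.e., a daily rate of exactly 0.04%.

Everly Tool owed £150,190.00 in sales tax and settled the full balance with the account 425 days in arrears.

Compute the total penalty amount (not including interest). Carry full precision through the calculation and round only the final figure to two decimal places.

Penalty periods: ⌈425/30⌉ = 15; penalty = 15 × 1.5% × £150,190.00 = £33,792.75

£33,792.75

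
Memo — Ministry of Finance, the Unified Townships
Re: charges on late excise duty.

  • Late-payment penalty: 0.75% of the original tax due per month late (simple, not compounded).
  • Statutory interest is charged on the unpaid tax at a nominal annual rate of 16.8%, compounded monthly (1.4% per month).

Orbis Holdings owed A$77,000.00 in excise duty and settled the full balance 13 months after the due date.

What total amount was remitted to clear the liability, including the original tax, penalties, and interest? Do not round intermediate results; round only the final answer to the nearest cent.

A$99,761.27

Late-payment penalty: 13 × 0.75% × A$77,000.00 = A$7,507.50
Interest: A$77,000.00 × ((1 + 0.014)^13 − 1) = A$77,000.00 × 0.1981010… = A$15,253.7737…
Total = A$77,000.00 + A$7,507.5000 + A$15,253.7737… = A$99,761.27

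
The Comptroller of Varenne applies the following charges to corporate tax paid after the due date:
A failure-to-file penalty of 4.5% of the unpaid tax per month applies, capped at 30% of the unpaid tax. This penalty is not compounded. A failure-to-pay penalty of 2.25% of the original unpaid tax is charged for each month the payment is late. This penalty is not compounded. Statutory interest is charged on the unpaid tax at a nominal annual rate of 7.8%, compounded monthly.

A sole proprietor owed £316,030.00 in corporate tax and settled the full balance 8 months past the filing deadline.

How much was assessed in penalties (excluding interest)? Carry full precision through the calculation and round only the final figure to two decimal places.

£151,694.40

Failure-to-file: 8 × 4.5% × £316,030.00 = £113,770.80, capped at 30% × £316,030.00 = £94,809.00
Failure-to-pay penalty: 8 × 2.25% × £316,030.00 = £56,885.40
Total penalty = £94,809.00 + £56,885.40 = £151,694.40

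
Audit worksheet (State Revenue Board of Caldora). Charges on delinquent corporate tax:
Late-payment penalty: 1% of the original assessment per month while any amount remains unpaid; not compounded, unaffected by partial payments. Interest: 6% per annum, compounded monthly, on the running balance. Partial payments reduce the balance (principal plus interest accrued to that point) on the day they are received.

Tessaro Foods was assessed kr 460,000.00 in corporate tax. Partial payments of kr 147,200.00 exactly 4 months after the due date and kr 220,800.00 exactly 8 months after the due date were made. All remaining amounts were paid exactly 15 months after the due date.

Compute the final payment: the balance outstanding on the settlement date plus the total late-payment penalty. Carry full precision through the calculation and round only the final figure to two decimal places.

Monthly rate = 6% ÷ 12 = 0.5%
Balance at month 4: kr 460,000.0000 × (1 + 0.005)^4 = kr 469,269.2303…
After kr 147,200.00 payment: kr 469,269.2303… − kr 147,200.00 = kr 322,069.2303…
Balance at month 8: kr 322,069.2303… × (1 + 0.005)^4 = kr 328,559.0865…
After kr 220,800.00 payment: kr 328,559.0865… − kr 220,800.00 = kr 107,759.0865…
Balance at month 15: kr 107,759.0865… × (1 + 0.005)^7 = kr 111,587.7019…
Penalty: 15 × 1% × kr 460,000.00 = kr 69,000.00
Final settlement = outstanding balance + penalty = kr 111,587.7019… + kr 69,000.00 = kr 180,587.70

kr 180,587.70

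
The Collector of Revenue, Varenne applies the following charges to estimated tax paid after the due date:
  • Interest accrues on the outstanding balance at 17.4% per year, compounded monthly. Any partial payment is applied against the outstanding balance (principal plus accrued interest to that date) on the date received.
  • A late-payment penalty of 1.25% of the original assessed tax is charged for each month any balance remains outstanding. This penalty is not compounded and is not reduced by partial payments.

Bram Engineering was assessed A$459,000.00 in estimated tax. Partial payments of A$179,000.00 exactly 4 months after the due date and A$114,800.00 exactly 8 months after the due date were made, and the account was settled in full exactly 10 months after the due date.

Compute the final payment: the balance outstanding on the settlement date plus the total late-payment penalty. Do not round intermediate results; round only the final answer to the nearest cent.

A$274,143.08

Monthly rate = 17.4% ÷ 12 = 1.45%
Balance at month 4: A$459,000.0000 × (1 + 0.0145)^4 = A$486,206.6461…
After A$179,000.00 payment: A$486,206.6461… − A$179,000.00 = A$307,206.6461…
Balance at month 8: A$307,206.6461… × (1 + 0.0145)^4 = A$325,415.9325…
After A$114,800.00 payment: A$325,415.9325… − A$114,800.00 = A$210,615.9325…
Balance at month 10: A$210,615.9325… × (1 + 0.0145)^2 = A$216,768.0766…
Penalty: 10 × 1.25% × A$459,000.00 = A$57,375.00
Final settlement = outstanding balance + penalty = A$216,768.0766… + A$57,375.00 = A$274,143.08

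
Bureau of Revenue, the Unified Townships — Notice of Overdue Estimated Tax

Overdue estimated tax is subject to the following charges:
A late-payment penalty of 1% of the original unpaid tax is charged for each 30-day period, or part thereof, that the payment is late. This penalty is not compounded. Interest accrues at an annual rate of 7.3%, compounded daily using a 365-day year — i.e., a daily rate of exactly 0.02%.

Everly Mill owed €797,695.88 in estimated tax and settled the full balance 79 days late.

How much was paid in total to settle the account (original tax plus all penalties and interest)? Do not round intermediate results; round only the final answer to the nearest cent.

€834,329.17

Penalty periods: ⌈79/30⌉ = 3; penalty = 3 × 1% × €797,695.88 = €23,930.88…
Interest: €797,695.88 × ((1 + 0.0002)^79 − 1) = €797,695.88 × 0.01592388… = €12,702.4095…
Total = €797,695.88 + €23,930.8764 + €12,702.4095… = €834,329.17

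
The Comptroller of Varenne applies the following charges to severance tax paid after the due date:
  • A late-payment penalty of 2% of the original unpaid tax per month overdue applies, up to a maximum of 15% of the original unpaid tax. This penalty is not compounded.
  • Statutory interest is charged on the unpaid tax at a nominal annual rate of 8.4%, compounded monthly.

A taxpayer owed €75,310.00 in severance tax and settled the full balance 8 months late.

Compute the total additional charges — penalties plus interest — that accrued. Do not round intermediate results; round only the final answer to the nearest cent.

Penalty (uncapped): 8 × 2% × €75,310.00 = €12,049.60; cap = 15% × €75,310.00 = €11,296.50 → penalty = €11,296.50
Interest (8.4%/yr ÷ 12 = 0.7%/month): €75,310.00 × ((1 + 0.007)^8 − 1) = €4,322.1446…
Penalties + interest = €11,296.5000 + €4,322.1446… = €15,618.64

€15,618.64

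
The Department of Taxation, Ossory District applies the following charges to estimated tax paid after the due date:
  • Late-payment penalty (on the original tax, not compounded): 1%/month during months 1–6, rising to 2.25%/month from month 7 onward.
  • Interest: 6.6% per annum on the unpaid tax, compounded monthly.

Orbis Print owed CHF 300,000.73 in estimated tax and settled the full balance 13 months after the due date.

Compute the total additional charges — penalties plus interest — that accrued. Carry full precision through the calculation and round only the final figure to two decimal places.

CHF 87,422.54

Penalty, months 1–6: 6 × 1% × CHF 300,000.73 = CHF 18,000.04…
Penalty, months 7–13: 7 × 2.25% × CHF 300,000.73 = CHF 47,250.11…
Interest (6.6%/yr ÷ 12 = 0.55%/month): CHF 300,000.73 × ((1 + 0.0055)^13 − 1) = CHF 22,172.3772…
Penalties + interest = CHF 65,250.1588… + CHF 22,172.3772… = CHF 87,422.54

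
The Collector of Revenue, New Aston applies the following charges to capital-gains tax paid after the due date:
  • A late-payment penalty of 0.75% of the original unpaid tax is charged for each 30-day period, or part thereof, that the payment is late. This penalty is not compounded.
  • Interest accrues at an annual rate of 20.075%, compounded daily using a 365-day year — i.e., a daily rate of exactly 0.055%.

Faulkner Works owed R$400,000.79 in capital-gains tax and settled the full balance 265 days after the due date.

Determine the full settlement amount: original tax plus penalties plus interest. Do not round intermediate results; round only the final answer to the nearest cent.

R$489,745.20

Penalty periods: ⌈265/30⌉ = 9; penalty = 9 × 0.75% × R$400,000.79 = R$27,000.05…
Interest: R$400,000.79 × ((1 + 0.00055)^265 − 1) = R$400,000.79 × 0.15686057… = R$62,744.3530…
Total = R$400,000.79 + R$27,000.0533… + R$62,744.3530… = R$489,745.20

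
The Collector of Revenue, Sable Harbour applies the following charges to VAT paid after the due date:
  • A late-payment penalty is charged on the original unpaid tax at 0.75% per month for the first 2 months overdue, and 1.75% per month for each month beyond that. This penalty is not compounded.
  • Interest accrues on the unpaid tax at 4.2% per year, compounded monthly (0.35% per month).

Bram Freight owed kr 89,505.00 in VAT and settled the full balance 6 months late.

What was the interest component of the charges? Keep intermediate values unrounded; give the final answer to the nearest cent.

Interest: kr 89,505.00 × ((1 + 0.0035)^6 − 1) = kr 89,505.00 × 0.0211846… = kr 1,896.1285…

kr 1,896.13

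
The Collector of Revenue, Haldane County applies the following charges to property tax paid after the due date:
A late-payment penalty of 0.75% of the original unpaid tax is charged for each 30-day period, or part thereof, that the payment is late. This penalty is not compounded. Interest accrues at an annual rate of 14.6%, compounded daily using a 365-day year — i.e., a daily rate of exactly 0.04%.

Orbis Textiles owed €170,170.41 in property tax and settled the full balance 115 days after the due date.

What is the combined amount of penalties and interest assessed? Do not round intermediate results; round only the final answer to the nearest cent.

€13,114.15

Penalty periods: ⌈115/30⌉ = 4; penalty = 4 × 0.75% × €170,170.41 = €5,105.11…
Interest: €170,170.41 × ((1 + 0.0004)^115 − 1) = €170,170.41 × 0.04706478… = €8,009.0330…
Penalties + interest = €5,105.1123 + €8,009.0330… = €13,114.15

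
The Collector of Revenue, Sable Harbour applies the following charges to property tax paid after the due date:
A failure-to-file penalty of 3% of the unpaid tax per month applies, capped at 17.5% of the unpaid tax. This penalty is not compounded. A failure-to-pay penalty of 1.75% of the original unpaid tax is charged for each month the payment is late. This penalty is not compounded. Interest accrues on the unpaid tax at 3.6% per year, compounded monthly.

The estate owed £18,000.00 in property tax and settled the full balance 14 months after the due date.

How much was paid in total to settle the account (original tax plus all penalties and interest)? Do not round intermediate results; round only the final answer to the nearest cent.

£26,330.92

Failure-to-file: 14 × 3% × £18,000.00 = £7,560.00, capped at 17.5% × £18,000.00 = £3,150.00
Failure-to-pay penalty: 14 × 1.75% × £18,000.00 = £4,410.00
Interest (3.6%/yr ÷ 12 = 0.3%/month): £18,000.00 × ((1 + 0.003)^14 − 1) = £770.9204…
Total = £18,000.00 + £7,560.0000 + £770.9204… = £26,330.92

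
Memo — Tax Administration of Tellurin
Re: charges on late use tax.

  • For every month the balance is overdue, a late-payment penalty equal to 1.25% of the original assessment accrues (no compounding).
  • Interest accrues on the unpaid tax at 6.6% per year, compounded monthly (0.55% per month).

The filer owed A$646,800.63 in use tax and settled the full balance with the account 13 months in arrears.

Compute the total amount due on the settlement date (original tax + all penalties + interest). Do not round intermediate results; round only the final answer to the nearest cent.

A$799,709.31

Late-payment penalty: 13 × 1.25% × A$646,800.63 = A$105,105.10…
Interest: A$646,800.63 × ((1 + 0.0055)^13 − 1) = A$646,800.63 × 0.0739077… = A$47,803.5754…
Total = A$646,800.63 + A$105,105.1024… + A$47,803.5754… = A$799,709.31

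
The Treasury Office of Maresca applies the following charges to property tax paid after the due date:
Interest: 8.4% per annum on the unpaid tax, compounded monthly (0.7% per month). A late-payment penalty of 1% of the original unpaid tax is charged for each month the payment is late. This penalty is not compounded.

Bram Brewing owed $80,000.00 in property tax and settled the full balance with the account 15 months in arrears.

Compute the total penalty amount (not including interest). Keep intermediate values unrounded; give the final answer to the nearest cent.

$12,000.00

Late-payment penalty = 1% × $80,000.00 × 15 mo = $12,000.00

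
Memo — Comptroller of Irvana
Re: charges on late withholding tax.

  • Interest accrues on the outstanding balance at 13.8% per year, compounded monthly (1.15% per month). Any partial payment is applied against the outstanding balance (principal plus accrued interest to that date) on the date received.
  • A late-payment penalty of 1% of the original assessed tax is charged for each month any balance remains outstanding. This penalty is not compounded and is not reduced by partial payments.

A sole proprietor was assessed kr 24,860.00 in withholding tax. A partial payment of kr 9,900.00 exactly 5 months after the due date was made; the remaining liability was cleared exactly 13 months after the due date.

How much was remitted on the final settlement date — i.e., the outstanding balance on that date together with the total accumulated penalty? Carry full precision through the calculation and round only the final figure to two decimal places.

Balance at month 5: kr 24,860.0000 × (1 + 0.0115)^5 = kr 26,322.7076…
After kr 9,900.00 payment: kr 26,322.7076… − kr 9,900.00 = kr 16,422.7076…
Balance at month 13: kr 16,422.7076… × (1 + 0.0115)^8 = kr 17,995.8290…
Penalty: 13 × 1% × kr 24,860.00 = kr 3,231.80
Final settlement = outstanding balance + penalty = kr 17,995.8290… + kr 3,231.80 = kr 21,227.63

kr 21,227.63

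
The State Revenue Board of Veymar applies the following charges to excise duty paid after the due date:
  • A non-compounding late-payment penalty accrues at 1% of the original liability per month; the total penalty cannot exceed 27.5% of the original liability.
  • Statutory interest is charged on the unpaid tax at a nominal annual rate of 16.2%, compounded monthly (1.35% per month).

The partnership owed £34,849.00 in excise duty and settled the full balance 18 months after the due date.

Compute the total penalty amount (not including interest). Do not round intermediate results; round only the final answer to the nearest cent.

£6,272.82

Penalty: 18 × 1% × £34,849.00 = £6,272.82 (below the 27.5% cap of £9,583.48…)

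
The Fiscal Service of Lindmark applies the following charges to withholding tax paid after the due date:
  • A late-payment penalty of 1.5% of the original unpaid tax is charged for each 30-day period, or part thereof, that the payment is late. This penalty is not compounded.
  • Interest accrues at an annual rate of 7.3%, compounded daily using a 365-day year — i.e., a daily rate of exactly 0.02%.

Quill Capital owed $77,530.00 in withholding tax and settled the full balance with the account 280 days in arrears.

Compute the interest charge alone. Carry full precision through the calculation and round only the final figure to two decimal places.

$4,465.09

Interest: $77,530.00 × ((1 + 0.0002)^280 − 1) = $77,530.00 × 0.05759176… = $4,465.0893…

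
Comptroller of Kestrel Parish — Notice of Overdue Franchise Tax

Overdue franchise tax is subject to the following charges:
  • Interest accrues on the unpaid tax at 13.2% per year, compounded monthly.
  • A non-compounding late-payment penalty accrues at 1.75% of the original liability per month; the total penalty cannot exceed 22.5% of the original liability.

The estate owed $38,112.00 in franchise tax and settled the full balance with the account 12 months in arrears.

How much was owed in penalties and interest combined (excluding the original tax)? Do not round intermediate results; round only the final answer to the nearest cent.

Penalty: 12 × 1.75% × $38,112.00 = $8,003.52 (below the 22.5% cap of $8,575.20)
Interest (13.2%/yr ÷ 12 = 1.1%/month): $38,112.00 × ((1 + 0.011)^12 − 1) = $5,346.5875…
Penalties + interest = $8,003.5200 + $5,346.5875… = $13,350.11

$13,350.11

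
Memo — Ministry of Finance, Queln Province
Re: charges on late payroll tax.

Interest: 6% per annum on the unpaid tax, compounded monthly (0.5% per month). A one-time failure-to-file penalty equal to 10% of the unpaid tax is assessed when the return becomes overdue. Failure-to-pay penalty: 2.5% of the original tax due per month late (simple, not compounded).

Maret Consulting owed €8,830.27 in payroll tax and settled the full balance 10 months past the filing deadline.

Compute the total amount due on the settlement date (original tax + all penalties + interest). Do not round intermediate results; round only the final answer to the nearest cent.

Failure-to-file penalty: 10% × €8,830.27 = €883.03…
Failure-to-pay penalty = 2.5% × €8,830.27 × 10 mo = €2,207.57…
Interest: €8,830.27 × ((1 + 0.005)^10 − 1) = €8,830.27 × 0.0511401… = €451.5812…
Total = €8,830.27 + €3,090.5945 + €451.5812… = €12,372.45

€12,372.45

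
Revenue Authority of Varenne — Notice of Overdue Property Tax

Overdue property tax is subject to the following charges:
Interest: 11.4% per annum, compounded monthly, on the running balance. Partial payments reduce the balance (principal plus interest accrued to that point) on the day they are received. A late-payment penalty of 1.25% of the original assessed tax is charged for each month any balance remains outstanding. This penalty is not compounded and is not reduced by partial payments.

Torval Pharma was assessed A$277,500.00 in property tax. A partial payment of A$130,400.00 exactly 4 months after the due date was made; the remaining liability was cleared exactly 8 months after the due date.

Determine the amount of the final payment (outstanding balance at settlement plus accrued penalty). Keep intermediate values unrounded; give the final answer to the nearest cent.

A$191,628.47

Monthly rate = 11.4% ÷ 12 = 0.95%
Balance at month 4: A$277,500.0000 × (1 + 0.0095)^4 = A$288,196.2202…
After A$130,400.00 payment: A$288,196.2202… − A$130,400.00 = A$157,796.2202…
Balance at month 8: A$157,796.2202… × (1 + 0.0095)^4 = A$163,878.4657…
Penalty: 8 × 1.25% × A$277,500.00 = A$27,750.00
Final settlement = outstanding balance + penalty = A$163,878.4657… + A$27,750.00 = A$191,628.47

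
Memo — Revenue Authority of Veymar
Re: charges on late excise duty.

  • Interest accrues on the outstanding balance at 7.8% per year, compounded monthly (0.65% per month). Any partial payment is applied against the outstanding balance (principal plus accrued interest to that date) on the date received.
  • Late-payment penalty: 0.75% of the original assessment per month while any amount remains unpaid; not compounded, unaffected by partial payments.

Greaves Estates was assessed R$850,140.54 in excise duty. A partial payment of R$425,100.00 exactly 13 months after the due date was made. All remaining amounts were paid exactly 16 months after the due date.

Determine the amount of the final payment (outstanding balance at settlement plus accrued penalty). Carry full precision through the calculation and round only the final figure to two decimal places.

R$611,572.33

Balance at month 13: R$850,140.5400 × (1 + 0.0065)^13 = R$924,846.9240…
After R$425,100.00 payment: R$924,846.9240… − R$425,100.00 = R$499,746.9240…
Balance at month 16: R$499,746.9240… × (1 + 0.0065)^3 = R$509,555.4692…
Penalty: 16 × 0.75% × R$850,140.54 = R$102,016.86…
Final settlement = outstanding balance + penalty = R$509,555.4692… + R$102,016.86… = R$611,572.33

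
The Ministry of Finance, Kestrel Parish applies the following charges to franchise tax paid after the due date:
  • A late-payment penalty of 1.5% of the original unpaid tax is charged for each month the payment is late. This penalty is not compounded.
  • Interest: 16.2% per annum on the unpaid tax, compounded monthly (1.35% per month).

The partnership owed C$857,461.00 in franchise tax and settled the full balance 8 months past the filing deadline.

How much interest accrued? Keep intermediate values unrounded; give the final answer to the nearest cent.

C$97,101.57

Interest: C$857,461.00 × ((1 + 0.0135)^8 − 1) = C$857,461.00 × 0.1132431… = C$97,101.5686…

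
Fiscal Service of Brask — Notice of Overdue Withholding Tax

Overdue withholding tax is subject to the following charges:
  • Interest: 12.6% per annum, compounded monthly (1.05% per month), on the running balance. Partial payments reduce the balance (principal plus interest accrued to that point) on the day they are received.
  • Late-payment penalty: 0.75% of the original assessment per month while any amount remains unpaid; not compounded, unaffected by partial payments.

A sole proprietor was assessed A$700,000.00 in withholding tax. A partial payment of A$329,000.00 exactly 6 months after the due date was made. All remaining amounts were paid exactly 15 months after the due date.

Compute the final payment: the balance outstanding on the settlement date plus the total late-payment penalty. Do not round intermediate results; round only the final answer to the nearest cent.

A$536,055.16

Balance at month 6: A$700,000.0000 × (1 + 0.0105)^6 = A$745,273.9599…
After A$329,000.00 payment: A$745,273.9599… − A$329,000.00 = A$416,273.9599…
Balance at month 15: A$416,273.9599… × (1 + 0.0105)^9 = A$457,305.1634…
Penalty: 15 × 0.75% × A$700,000.00 = A$78,750.00
Final settlement = outstanding balance + penalty = A$457,305.1634… + A$78,750.00 = A$536,055.16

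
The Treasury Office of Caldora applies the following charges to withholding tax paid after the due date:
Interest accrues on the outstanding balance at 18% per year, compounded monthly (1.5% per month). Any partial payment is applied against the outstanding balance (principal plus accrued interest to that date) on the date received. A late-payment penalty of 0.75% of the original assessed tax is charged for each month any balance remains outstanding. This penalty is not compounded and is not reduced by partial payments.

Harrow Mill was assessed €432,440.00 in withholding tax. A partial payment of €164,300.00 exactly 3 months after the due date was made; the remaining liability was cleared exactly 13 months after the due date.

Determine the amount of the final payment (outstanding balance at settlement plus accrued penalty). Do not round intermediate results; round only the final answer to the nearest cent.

€376,274.66

Balance at month 3: €432,440.0000 × (1 + 0.015)^3 = €452,193.1565…
After €164,300.00 payment: €452,193.1565… − €164,300.00 = €287,893.1565…
Balance at month 13: €287,893.1565… × (1 + 0.015)^10 = €334,111.7613…
Penalty: 13 × 0.75% × €432,440.00 = €42,162.90
Final settlement = outstanding balance + penalty = €334,111.7613… + €42,162.90 = €376,274.66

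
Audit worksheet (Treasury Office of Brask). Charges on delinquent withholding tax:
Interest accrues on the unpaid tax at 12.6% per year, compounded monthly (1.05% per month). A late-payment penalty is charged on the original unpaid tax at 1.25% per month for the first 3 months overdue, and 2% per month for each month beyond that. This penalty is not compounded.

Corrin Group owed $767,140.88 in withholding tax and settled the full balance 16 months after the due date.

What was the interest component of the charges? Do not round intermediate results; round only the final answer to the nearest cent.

$139,543.66

Interest: $767,140.88 × ((1 + 0.0105)^16 − 1) = $767,140.88 × 0.1819010… = $139,543.6630…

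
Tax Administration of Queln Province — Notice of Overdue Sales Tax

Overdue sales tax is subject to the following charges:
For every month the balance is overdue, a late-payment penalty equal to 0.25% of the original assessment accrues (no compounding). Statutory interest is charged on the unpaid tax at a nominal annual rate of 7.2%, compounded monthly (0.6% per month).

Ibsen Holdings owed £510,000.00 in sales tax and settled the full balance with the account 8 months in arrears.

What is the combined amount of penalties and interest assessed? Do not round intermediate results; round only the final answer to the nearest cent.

£35,200.30

Late-payment penalty: 8 × 0.25% × £510,000.00 = £10,200.00
Interest: £510,000.00 × ((1 + 0.006)^8 − 1) = £510,000.00 × 0.0490202… = £25,000.2954…
Penalties + interest = £10,200.0000 + £25,000.2954… = £35,200.30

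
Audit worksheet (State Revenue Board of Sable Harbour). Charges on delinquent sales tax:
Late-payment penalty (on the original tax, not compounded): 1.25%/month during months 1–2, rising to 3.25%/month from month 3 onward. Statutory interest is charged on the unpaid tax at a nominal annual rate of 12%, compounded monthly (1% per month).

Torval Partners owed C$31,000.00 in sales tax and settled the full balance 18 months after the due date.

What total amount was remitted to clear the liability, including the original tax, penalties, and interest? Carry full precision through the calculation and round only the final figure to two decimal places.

Penalty, months 1–2: 2 × 1.25% × C$31,000.00 = C$775.00
Penalty, months 3–18: 16 × 3.25% × C$31,000.00 = C$16,120.00
Interest: C$31,000.00 × ((1 + 0.01)^18 − 1) = C$31,000.00 × 0.1961475… = C$6,080.5717…
Total = C$31,000.00 + C$16,895.0000 + C$6,080.5717… = C$53,975.57

C$53,975.57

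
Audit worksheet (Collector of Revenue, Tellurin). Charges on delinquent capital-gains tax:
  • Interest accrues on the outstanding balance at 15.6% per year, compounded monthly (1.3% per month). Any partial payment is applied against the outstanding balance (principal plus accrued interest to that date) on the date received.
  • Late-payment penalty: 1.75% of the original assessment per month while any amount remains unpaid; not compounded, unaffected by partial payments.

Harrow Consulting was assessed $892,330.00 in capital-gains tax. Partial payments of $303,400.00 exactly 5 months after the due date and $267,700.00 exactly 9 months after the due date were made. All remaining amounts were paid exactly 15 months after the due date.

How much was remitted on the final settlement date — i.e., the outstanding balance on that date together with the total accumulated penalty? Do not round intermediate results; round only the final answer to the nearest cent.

$682,830.89

Balance at month 5: $892,330.0000 × (1 + 0.013)^5 = $951,859.2200…
After $303,400.00 payment: $951,859.2200… − $303,400.00 = $648,459.2200…
Balance at month 9: $648,459.2200… × (1 + 0.013)^4 = $682,842.3542…
After $267,700.00 payment: $682,842.3542… − $267,700.00 = $415,142.3542…
Balance at month 15: $415,142.3542… × (1 + 0.013)^6 = $448,594.2638…
Penalty: 15 × 1.75% × $892,330.00 = $234,236.63…
Final settlement = outstanding balance + penalty = $448,594.2638… + $234,236.63… = $682,830.89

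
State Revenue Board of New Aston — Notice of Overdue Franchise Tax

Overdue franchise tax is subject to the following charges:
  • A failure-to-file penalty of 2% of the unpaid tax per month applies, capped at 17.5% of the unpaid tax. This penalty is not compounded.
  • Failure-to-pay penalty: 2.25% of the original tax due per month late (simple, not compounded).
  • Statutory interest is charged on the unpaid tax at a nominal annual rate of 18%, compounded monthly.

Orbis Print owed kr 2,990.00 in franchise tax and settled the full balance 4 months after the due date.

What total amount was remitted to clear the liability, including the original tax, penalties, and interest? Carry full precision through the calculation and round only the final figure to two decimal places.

kr 3,681.78

Failure-to-file: 4 × 2% × kr 2,990.00 = kr 239.20 (under the 17.5% cap)
Failure-to-pay penalty = 2.25% × kr 2,990.00 × 4 mo = kr 269.10
Interest (18%/yr ÷ 12 = 1.5%/month): kr 2,990.00 × ((1 + 0.015)^4 − 1) = kr 183.4770…
Total = kr 2,990.00 + kr 508.3000 + kr 183.4770… = kr 3,681.78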